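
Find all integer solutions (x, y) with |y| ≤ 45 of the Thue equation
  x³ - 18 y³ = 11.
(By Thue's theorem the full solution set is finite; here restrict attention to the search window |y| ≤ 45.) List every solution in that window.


The equation is x³ - 18y³ = 11. For fixed y, x³ = 18·y³ + 11, so a solution requires the RHS to be a perfect cube.
Strategy: iterate y from -45 to 45, compute RHS = 18·y³ + 11, and check whether it is a (positive or negative) perfect cube.
Check small values of y:
  y = 0: RHS = 11 is not a perfect cube.
  y = 1: RHS = 29 is not a perfect cube.
  y = -1: RHS = -7 is not a perfect cube.
  y = 2: RHS = 155 is not a perfect cube.
  y = -2: RHS = -133 is not a perfect cube.
  y = 3: RHS = 497 is not a perfect cube.
  y = -3: RHS = -475 is not a perfect cube.
Continuing the search up to |y| = 45 finds no solutions either.
No (x, y) in the scanned range satisfies the equation.

No integer solutions with |y| ≤ 45.


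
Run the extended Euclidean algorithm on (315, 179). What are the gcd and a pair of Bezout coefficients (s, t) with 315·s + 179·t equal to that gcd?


Euclidean algorithm on (315, 179) — divide until remainder is 0:
  315 = 1 · 179 + 136
  179 = 1 · 136 + 43
  136 = 3 · 43 + 7
  43 = 6 · 7 + 1
  7 = 7 · 1 + 0
gcd(315, 179) = 1.
Track Bezout coefficients alongside the remainders: start with r₀ = 315 = a·1 + b·0 (s = 1, t = 0) and r₁ = 179 = a·0 + b·1 (s = 0, t = 1); each new remainder r_{k+1} = r_{k-1} − q_k·r_k inherits s_{k+1} = s_{k-1} − q_k·s_k, t_{k+1} = t_{k-1} − q_k·t_k, so r_k = a·s_k + b·t_k at every step:
  q = 1: r = 136, s = 1 − 1·0 = 1, t = 0 − 1·1 = -1  (check: 315·1 + 179·(-1) = 136)
  q = 1: r = 43, s = 0 − 1·1 = -1, t = 1 − 1·(-1) = 2  (check: 315·(-1) + 179·2 = 43)
  q = 3: r = 7, s = 1 − 3·(-1) = 4, t = -1 − 3·2 = -7  (check: 315·4 + 179·(-7) = 7)
  q = 6: r = 1, s = -1 − 6·4 = -25, t = 2 − 6·(-7) = 44  (check: 315·(-25) + 179·44 = 1)
The row with r = 1 (the gcd) gives the Bezout coefficients s = -25, t = 44.
Result: 315 · (-25) + 179 · (44) = 1.

gcd(315, 179) = 1; s = -25, t = 44 (check: 315·(-25) + 179·44 = 1).


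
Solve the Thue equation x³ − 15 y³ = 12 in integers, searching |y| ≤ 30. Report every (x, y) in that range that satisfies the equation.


The equation is x³ - 15y³ = 12. For fixed y, x³ = 15·y³ + 12, so a solution requires the RHS to be a perfect cube.
Strategy: iterate y from -30 to 30, compute RHS = 15·y³ + 12, and check whether it is a (positive or negative) perfect cube.
Check small values of y:
  y = 0: RHS = 12 is not a perfect cube.
  y = 1: RHS = 27 = (3)³ ⇒ x = 3 works.
  y = -1: RHS = -3 is not a perfect cube.
  y = 2: RHS = 132 is not a perfect cube.
  y = -2: RHS = -108 is not a perfect cube.
  y = 3: RHS = 417 is not a perfect cube.
  y = -3: RHS = -393 is not a perfect cube.
Continuing the search up to |y| = 30 finds no further solutions beyond those listed.
Collected solutions: (3, 1).

Solutions (with |y| ≤ 30): (3, 1).


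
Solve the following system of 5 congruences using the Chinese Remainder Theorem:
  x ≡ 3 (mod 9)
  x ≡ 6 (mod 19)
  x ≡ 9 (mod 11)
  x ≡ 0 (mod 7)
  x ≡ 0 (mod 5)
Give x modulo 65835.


Product of moduli M = 9 · 19 · 11 · 7 · 5 = 65835.
Merge one congruence at a time:
  Start: x ≡ 3 (mod 9).
  Combine with x ≡ 6 (mod 19); new modulus lcm = 171.
    Write x = 3 + 9·t and substitute into x ≡ 6 (mod 19): 9·t ≡ 6 − 3 = 3 (mod 19).
    The inverse of 9 mod 19 is 17 (since 9·17 = 153 = 8·19 + 1), so t ≡ 17·3 = 51 ≡ 13 (mod 19).
    Then x = 3 + 9·13 = 120, valid modulo lcm(9, 19) = 171: x ≡ 120 (mod 171).
  Combine with x ≡ 9 (mod 11); new modulus lcm = 1881.
    Write x = 120 + 171·t and substitute into x ≡ 9 (mod 11): 171·t ≡ 9 − 120 = -111 (mod 11).
    Reduce coefficients mod 11: 6·t ≡ 10 (mod 11).
    The inverse of 6 mod 11 is 2 (since 6·2 = 12 = 1·11 + 1), so t ≡ 2·10 = 20 ≡ 9 (mod 11).
    Then x = 120 + 171·9 = 1659, valid modulo lcm(171, 11) = 1881: x ≡ 1659 (mod 1881).
  Combine with x ≡ 0 (mod 7); new modulus lcm = 13167.
    Write x = 1659 + 1881·t and substitute into x ≡ 0 (mod 7): 1881·t ≡ 0 − 1659 = -1659 (mod 7).
    Reduce coefficients mod 7: 5·t ≡ 0 (mod 7).
    The inverse of 5 mod 7 is 3 (since 5·3 = 15 = 2·7 + 1), so t ≡ 3·0 = 0 ≡ 0 (mod 7).
    Then x = 1659 + 1881·0 = 1659, valid modulo lcm(1881, 7) = 13167: x ≡ 1659 (mod 13167).
  Combine with x ≡ 0 (mod 5); new modulus lcm = 65835.
    Write x = 1659 + 13167·t and substitute into x ≡ 0 (mod 5): 13167·t ≡ 0 − 1659 = -1659 (mod 5).
    Reduce coefficients mod 5: 2·t ≡ 1 (mod 5).
    The inverse of 2 mod 5 is 3 (since 2·3 = 6 = 1·5 + 1), so t ≡ 3·1 = 3 ≡ 3 (mod 5).
    Then x = 1659 + 13167·3 = 41160, valid modulo lcm(13167, 5) = 65835: x ≡ 41160 (mod 65835).
Verify against each original: 41160 mod 9 = 3, 41160 mod 19 = 6, 41160 mod 11 = 9, 41160 mod 7 = 0, 41160 mod 5 = 0.

x ≡ 41160 (mod 65835).


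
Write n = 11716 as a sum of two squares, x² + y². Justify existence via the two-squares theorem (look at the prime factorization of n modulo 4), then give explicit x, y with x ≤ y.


Step 1: Factor n = 11716 = 2^2 · 29 · 101.
Step 2: Check the mod-4 condition on each prime factor: 2 = 2 (special); 29 ≡ 1 (mod 4), exponent 1; 101 ≡ 1 (mod 4), exponent 1.
All primes ≡ 3 (mod 4) appear to even exponent (or don't appear), so by the two-squares theorem n IS expressible as a sum of two squares.
Step 3: Build a representation. Group n = k² · m with k = 2 and m = 29 · 101 = 2929 (a product of primes ≡ 1 (mod 4)); a representation of m scales to one of n via (k·x)² + (k·y)² = k²(x² + y²). Each prime p ≡ 1 (mod 4) is itself a sum of two squares; find a² by testing p − a² for a perfect square:
  29: 29 − 1² = 28, 29 − 2² = 25 = 5² ⇒ 29 = 2² + 5².
  101: 101 − 1² = 100 = 10² ⇒ 101 = 1² + 10².
  Combine using the Brahmagupta–Fibonacci identity (a² + b²)(c² + d²) = (ac − bd)² + (ad + bc)² = (ac + bd)² + (ad − bc)²:
  29 · 101 = 2929: from (2² + 5²)(1² + 10²), take (2·1 − 5·10, 2·10 + 5·1) = (2 − 50, 20 + 5) = (-48, 25); dropping signs (only squares matter) gives (48, 25); check 48² + 25² = 2304 + 625 = 2929 ✓.
  Scale by k = 2: (2·48, 2·25) = (96, 50).
Step 4: Order so x ≤ y and verify: 50² + 96² = 2500 + 9216 = 11716 = n. ✓

n = 11716 = 50² + 96² (one valid representation with x ≤ y).


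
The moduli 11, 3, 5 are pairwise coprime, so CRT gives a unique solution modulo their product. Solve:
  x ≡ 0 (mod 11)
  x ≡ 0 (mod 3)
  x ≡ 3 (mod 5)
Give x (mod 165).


Moduli 11, 3, 5 are pairwise coprime; by CRT there is a unique solution modulo M = 11 · 3 · 5 = 165.
Solve pairwise, accumulating the modulus:
  Start with x ≡ 0 (mod 11).
  Combine with x ≡ 0 (mod 3): since gcd(11, 3) = 1, we get a unique residue mod 33.
    Write x = 0 + 11·t and substitute into x ≡ 0 (mod 3): 11·t ≡ 0 − 0 = 0 (mod 3).
    Reduce coefficients mod 3: 2·t ≡ 0 (mod 3).
    The inverse of 2 mod 3 is 2 (since 2·2 = 4 = 1·3 + 1), so t ≡ 2·0 = 0 ≡ 0 (mod 3).
    Then x = 0 + 11·0 = 0, valid modulo lcm(11, 3) = 33: x ≡ 0 (mod 33).
  Combine with x ≡ 3 (mod 5): since gcd(33, 5) = 1, we get a unique residue mod 165.
    Write x = 0 + 33·t and substitute into x ≡ 3 (mod 5): 33·t ≡ 3 − 0 = 3 (mod 5).
    Reduce coefficients mod 5: 3·t ≡ 3 (mod 5).
    The inverse of 3 mod 5 is 2 (since 3·2 = 6 = 1·5 + 1), so t ≡ 2·3 = 6 ≡ 1 (mod 5).
    Then x = 0 + 33·1 = 33, valid modulo lcm(33, 5) = 165: x ≡ 33 (mod 165).
Verify: 33 mod 11 = 0 ✓, 33 mod 3 = 0 ✓, 33 mod 5 = 3 ✓.

x ≡ 33 (mod 165).


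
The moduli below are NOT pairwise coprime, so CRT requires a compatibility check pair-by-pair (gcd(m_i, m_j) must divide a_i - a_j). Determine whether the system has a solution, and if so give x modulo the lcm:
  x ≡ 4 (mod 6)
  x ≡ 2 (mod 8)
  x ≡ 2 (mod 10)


Moduli 6, 8, 10 are not pairwise coprime, so CRT works modulo lcm(m_i) when all pairwise compatibility conditions hold.
Pairwise compatibility: gcd(m_i, m_j) must divide a_i - a_j for every pair.
Merge one congruence at a time:
  Start: x ≡ 4 (mod 6).
  Combine with x ≡ 2 (mod 8): gcd(6, 8) = 2; 2 - 4 = -2, which IS divisible by 2, so compatible.
    Write x = 4 + 6·t and substitute into x ≡ 2 (mod 8): 6·t ≡ 2 − 4 = -2 (mod 8).
    Divide the congruence (and modulus) by g = 2: 3·t ≡ -1 (mod 4).
    Reduce coefficients mod 4: 3·t ≡ 3 (mod 4).
    The inverse of 3 mod 4 is 3 (since 3·3 = 9 = 2·4 + 1), so t ≡ 3·3 = 9 ≡ 1 (mod 4).
    Then x = 4 + 6·1 = 10, valid modulo lcm(6, 8) = 24: x ≡ 10 (mod 24).
  Combine with x ≡ 2 (mod 10): gcd(24, 10) = 2; 2 - 10 = -8, which IS divisible by 2, so compatible.
    Write x = 10 + 24·t and substitute into x ≡ 2 (mod 10): 24·t ≡ 2 − 10 = -8 (mod 10).
    Divide the congruence (and modulus) by g = 2: 12·t ≡ -4 (mod 5).
    Reduce coefficients mod 5: 2·t ≡ 1 (mod 5).
    The inverse of 2 mod 5 is 3 (since 2·3 = 6 = 1·5 + 1), so t ≡ 3·1 = 3 ≡ 3 (mod 5).
    Then x = 10 + 24·3 = 82, valid modulo lcm(24, 10) = 120: x ≡ 82 (mod 120).
Verify: 82 mod 6 = 4, 82 mod 8 = 2, 82 mod 10 = 2.

x ≡ 82 (mod 120).


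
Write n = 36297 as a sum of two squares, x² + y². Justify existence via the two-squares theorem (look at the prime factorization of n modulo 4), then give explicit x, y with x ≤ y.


Step 1: Factor n = 36297 = 3^2 · 37 · 109.
Step 2: Check the mod-4 condition on each prime factor: 3 ≡ 3 (mod 4), exponent 2 (must be even); 37 ≡ 1 (mod 4), exponent 1; 109 ≡ 1 (mod 4), exponent 1.
All primes ≡ 3 (mod 4) appear to even exponent (or don't appear), so by the two-squares theorem n IS expressible as a sum of two squares.
Step 3: Build a representation. Group n = k² · m with k = 3 and m = 37 · 109 = 4033 (a product of primes ≡ 1 (mod 4)); a representation of m scales to one of n via (k·x)² + (k·y)² = k²(x² + y²). Each prime p ≡ 1 (mod 4) is itself a sum of two squares; find a² by testing p − a² for a perfect square:
  37: 37 − 1² = 36 = 6² ⇒ 37 = 1² + 6².
  109: 109 − 1² = 108, 109 − 2² = 105, 109 − 3² = 100 = 10² ⇒ 109 = 3² + 10².
  Combine using the Brahmagupta–Fibonacci identity (a² + b²)(c² + d²) = (ac − bd)² + (ad + bc)² = (ac + bd)² + (ad − bc)²:
  37 · 109 = 4033: from (1² + 6²)(3² + 10²), take (1·3 − 6·10, 1·10 + 6·3) = (3 − 60, 10 + 18) = (-57, 28); dropping signs (only squares matter) gives (57, 28); check 57² + 28² = 3249 + 784 = 4033 ✓.
  Scale by k = 3: (3·57, 3·28) = (171, 84).
Step 4: Order so x ≤ y and verify: 84² + 171² = 7056 + 29241 = 36297 = n. ✓

n = 36297 = 84² + 171² (one valid representation with x ≤ y).


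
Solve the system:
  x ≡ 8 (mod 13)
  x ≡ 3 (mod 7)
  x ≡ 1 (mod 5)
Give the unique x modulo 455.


Moduli 13, 7, 5 are pairwise coprime; by CRT there is a unique solution modulo M = 13 · 7 · 5 = 455.
Solve pairwise, accumulating the modulus:
  Start with x ≡ 8 (mod 13).
  Combine with x ≡ 3 (mod 7): since gcd(13, 7) = 1, we get a unique residue mod 91.
    Write x = 8 + 13·t and substitute into x ≡ 3 (mod 7): 13·t ≡ 3 − 8 = -5 (mod 7).
    Reduce coefficients mod 7: 6·t ≡ 2 (mod 7).
    The inverse of 6 mod 7 is 6 (since 6·6 = 36 = 5·7 + 1), so t ≡ 6·2 = 12 ≡ 5 (mod 7).
    Then x = 8 + 13·5 = 73, valid modulo lcm(13, 7) = 91: x ≡ 73 (mod 91).
  Combine with x ≡ 1 (mod 5): since gcd(91, 5) = 1, we get a unique residue mod 455.
    Write x = 73 + 91·t and substitute into x ≡ 1 (mod 5): 91·t ≡ 1 − 73 = -72 (mod 5).
    Reduce coefficients mod 5: 1·t ≡ 3 (mod 5).
    So t ≡ 3 (mod 5).
    Then x = 73 + 91·3 = 346, valid modulo lcm(91, 5) = 455: x ≡ 346 (mod 455).
Verify: 346 mod 13 = 8 ✓, 346 mod 7 = 3 ✓, 346 mod 5 = 1 ✓.

x ≡ 346 (mod 455).


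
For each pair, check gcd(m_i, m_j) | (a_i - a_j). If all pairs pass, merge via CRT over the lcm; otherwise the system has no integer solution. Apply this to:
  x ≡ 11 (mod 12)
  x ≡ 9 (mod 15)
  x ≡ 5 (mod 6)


Moduli 12, 15, 6 are not pairwise coprime, so CRT works modulo lcm(m_i) when all pairwise compatibility conditions hold.
Pairwise compatibility: gcd(m_i, m_j) must divide a_i - a_j for every pair.
Merge one congruence at a time:
  Start: x ≡ 11 (mod 12).
  Combine with x ≡ 9 (mod 15): gcd(12, 15) = 3, and 9 - 11 = -2 is NOT divisible by 3.
    ⇒ system is inconsistent (no integer solution).

No solution (the system is inconsistent).


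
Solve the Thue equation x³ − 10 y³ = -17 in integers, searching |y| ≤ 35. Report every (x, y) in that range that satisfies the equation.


The equation is x³ - 10y³ = -17. For fixed y, x³ = 10·y³ − 17, so a solution requires the RHS to be a perfect cube.
Strategy: iterate y from -35 to 35, compute RHS = 10·y³ − 17, and check whether it is a (positive or negative) perfect cube.
Check small values of y:
  y = 0: RHS = -17 is not a perfect cube.
  y = 1: RHS = -7 is not a perfect cube.
  y = -1: RHS = -27 = (-3)³ ⇒ x = -3 works.
  y = 2: RHS = 63 is not a perfect cube.
  y = -2: RHS = -97 is not a perfect cube.
  y = 3: RHS = 253 is not a perfect cube.
  y = -3: RHS = -287 is not a perfect cube.
Continuing the search up to |y| = 35 finds no further solutions beyond those listed.
Collected solutions: (-3, -1).

Solutions (with |y| ≤ 35): (-3, -1).


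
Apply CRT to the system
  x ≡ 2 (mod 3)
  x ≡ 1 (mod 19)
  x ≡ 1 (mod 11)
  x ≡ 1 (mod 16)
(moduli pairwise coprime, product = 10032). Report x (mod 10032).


Product of moduli M = 3 · 19 · 11 · 16 = 10032.
Merge one congruence at a time:
  Start: x ≡ 2 (mod 3).
  Combine with x ≡ 1 (mod 19); new modulus lcm = 57.
    Write x = 2 + 3·t and substitute into x ≡ 1 (mod 19): 3·t ≡ 1 − 2 = -1 (mod 19).
    Reduce coefficients mod 19: 3·t ≡ 18 (mod 19).
    The inverse of 3 mod 19 is 13 (since 3·13 = 39 = 2·19 + 1), so t ≡ 13·18 = 234 ≡ 6 (mod 19).
    Then x = 2 + 3·6 = 20, valid modulo lcm(3, 19) = 57: x ≡ 20 (mod 57).
  Combine with x ≡ 1 (mod 11); new modulus lcm = 627.
    Write x = 20 + 57·t and substitute into x ≡ 1 (mod 11): 57·t ≡ 1 − 20 = -19 (mod 11).
    Reduce coefficients mod 11: 2·t ≡ 3 (mod 11).
    The inverse of 2 mod 11 is 6 (since 2·6 = 12 = 1·11 + 1), so t ≡ 6·3 = 18 ≡ 7 (mod 11).
    Then x = 20 + 57·7 = 419, valid modulo lcm(57, 11) = 627: x ≡ 419 (mod 627).
  Combine with x ≡ 1 (mod 16); new modulus lcm = 10032.
    Write x = 419 + 627·t and substitute into x ≡ 1 (mod 16): 627·t ≡ 1 − 419 = -418 (mod 16).
    Reduce coefficients mod 16: 3·t ≡ 14 (mod 16).
    The inverse of 3 mod 16 is 11 (since 3·11 = 33 = 2·16 + 1), so t ≡ 11·14 = 154 ≡ 10 (mod 16).
    Then x = 419 + 627·10 = 6689, valid modulo lcm(627, 16) = 10032: x ≡ 6689 (mod 10032).
Verify against each original: 6689 mod 3 = 2, 6689 mod 19 = 1, 6689 mod 11 = 1, 6689 mod 16 = 1.

x ≡ 6689 (mod 10032).


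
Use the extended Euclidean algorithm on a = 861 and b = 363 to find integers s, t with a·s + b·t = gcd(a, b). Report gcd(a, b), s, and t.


Euclidean algorithm on (861, 363) — divide until remainder is 0:
  861 = 2 · 363 + 135
  363 = 2 · 135 + 93
  135 = 1 · 93 + 42
  93 = 2 · 42 + 9
  42 = 4 · 9 + 6
  9 = 1 · 6 + 3
  6 = 2 · 3 + 0
gcd(861, 363) = 3.
Track Bezout coefficients alongside the remainders: start with r₀ = 861 = a·1 + b·0 (s = 1, t = 0) and r₁ = 363 = a·0 + b·1 (s = 0, t = 1); each new remainder r_{k+1} = r_{k-1} − q_k·r_k inherits s_{k+1} = s_{k-1} − q_k·s_k, t_{k+1} = t_{k-1} − q_k·t_k, so r_k = a·s_k + b·t_k at every step:
  q = 2: r = 135, s = 1 − 2·0 = 1, t = 0 − 2·1 = -2  (check: 861·1 + 363·(-2) = 135)
  q = 2: r = 93, s = 0 − 2·1 = -2, t = 1 − 2·(-2) = 5  (check: 861·(-2) + 363·5 = 93)
  q = 1: r = 42, s = 1 − 1·(-2) = 3, t = -2 − 1·5 = -7  (check: 861·3 + 363·(-7) = 42)
  q = 2: r = 9, s = -2 − 2·3 = -8, t = 5 − 2·(-7) = 19  (check: 861·(-8) + 363·19 = 9)
  q = 4: r = 6, s = 3 − 4·(-8) = 35, t = -7 − 4·19 = -83  (check: 861·35 + 363·(-83) = 6)
  q = 1: r = 3, s = -8 − 1·35 = -43, t = 19 − 1·(-83) = 102  (check: 861·(-43) + 363·102 = 3)
The row with r = 3 (the gcd) gives the Bezout coefficients s = -43, t = 102.
Result: 861 · (-43) + 363 · (102) = 3.

gcd(861, 363) = 3; s = -43, t = 102 (check: 861·(-43) + 363·102 = 3).


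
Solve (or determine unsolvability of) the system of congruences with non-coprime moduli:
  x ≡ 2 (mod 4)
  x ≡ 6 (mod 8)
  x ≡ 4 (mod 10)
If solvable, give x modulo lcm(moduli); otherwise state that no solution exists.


Moduli 4, 8, 10 are not pairwise coprime, so CRT works modulo lcm(m_i) when all pairwise compatibility conditions hold.
Pairwise compatibility: gcd(m_i, m_j) must divide a_i - a_j for every pair.
Merge one congruence at a time:
  Start: x ≡ 2 (mod 4).
  Combine with x ≡ 6 (mod 8): gcd(4, 8) = 4; 6 - 2 = 4, which IS divisible by 4, so compatible.
    Write x = 2 + 4·t and substitute into x ≡ 6 (mod 8): 4·t ≡ 6 − 2 = 4 (mod 8).
    Divide the congruence (and modulus) by g = 4: 1·t ≡ 1 (mod 2).
    So t ≡ 1 (mod 2).
    Then x = 2 + 4·1 = 6, valid modulo lcm(4, 8) = 8: x ≡ 6 (mod 8).
  Combine with x ≡ 4 (mod 10): gcd(8, 10) = 2; 4 - 6 = -2, which IS divisible by 2, so compatible.
    Write x = 6 + 8·t and substitute into x ≡ 4 (mod 10): 8·t ≡ 4 − 6 = -2 (mod 10).
    Divide the congruence (and modulus) by g = 2: 4·t ≡ -1 (mod 5).
    Reduce coefficients mod 5: 4·t ≡ 4 (mod 5).
    The inverse of 4 mod 5 is 4 (since 4·4 = 16 = 3·5 + 1), so t ≡ 4·4 = 16 ≡ 1 (mod 5).
    Then x = 6 + 8·1 = 14, valid modulo lcm(8, 10) = 40: x ≡ 14 (mod 40).
Verify: 14 mod 4 = 2, 14 mod 8 = 6, 14 mod 10 = 4.

x ≡ 14 (mod 40).


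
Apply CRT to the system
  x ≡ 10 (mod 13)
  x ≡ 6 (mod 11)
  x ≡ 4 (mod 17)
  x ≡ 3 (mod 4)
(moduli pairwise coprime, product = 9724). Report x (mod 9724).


Product of moduli M = 13 · 11 · 17 · 4 = 9724.
Merge one congruence at a time:
  Start: x ≡ 10 (mod 13).
  Combine with x ≡ 6 (mod 11); new modulus lcm = 143.
    Write x = 10 + 13·t and substitute into x ≡ 6 (mod 11): 13·t ≡ 6 − 10 = -4 (mod 11).
    Reduce coefficients mod 11: 2·t ≡ 7 (mod 11).
    The inverse of 2 mod 11 is 6 (since 2·6 = 12 = 1·11 + 1), so t ≡ 6·7 = 42 ≡ 9 (mod 11).
    Then x = 10 + 13·9 = 127, valid modulo lcm(13, 11) = 143: x ≡ 127 (mod 143).
  Combine with x ≡ 4 (mod 17); new modulus lcm = 2431.
    Write x = 127 + 143·t and substitute into x ≡ 4 (mod 17): 143·t ≡ 4 − 127 = -123 (mod 17).
    Reduce coefficients mod 17: 7·t ≡ 13 (mod 17).
    The inverse of 7 mod 17 is 5 (since 7·5 = 35 = 2·17 + 1), so t ≡ 5·13 = 65 ≡ 14 (mod 17).
    Then x = 127 + 143·14 = 2129, valid modulo lcm(143, 17) = 2431: x ≡ 2129 (mod 2431).
  Combine with x ≡ 3 (mod 4); new modulus lcm = 9724.
    Write x = 2129 + 2431·t and substitute into x ≡ 3 (mod 4): 2431·t ≡ 3 − 2129 = -2126 (mod 4).
    Reduce coefficients mod 4: 3·t ≡ 2 (mod 4).
    The inverse of 3 mod 4 is 3 (since 3·3 = 9 = 2·4 + 1), so t ≡ 3·2 = 6 ≡ 2 (mod 4).
    Then x = 2129 + 2431·2 = 6991, valid modulo lcm(2431, 4) = 9724: x ≡ 6991 (mod 9724).
Verify against each original: 6991 mod 13 = 10, 6991 mod 11 = 6, 6991 mod 17 = 4, 6991 mod 4 = 3.

x ≡ 6991 (mod 9724).


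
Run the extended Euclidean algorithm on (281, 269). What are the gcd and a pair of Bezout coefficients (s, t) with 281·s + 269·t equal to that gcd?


Euclidean algorithm on (281, 269) — divide until remainder is 0:
  281 = 1 · 269 + 12
  269 = 22 · 12 + 5
  12 = 2 · 5 + 2
  5 = 2 · 2 + 1
  2 = 2 · 1 + 0
gcd(281, 269) = 1.
Track Bezout coefficients alongside the remainders: start with r₀ = 281 = a·1 + b·0 (s = 1, t = 0) and r₁ = 269 = a·0 + b·1 (s = 0, t = 1); each new remainder r_{k+1} = r_{k-1} − q_k·r_k inherits s_{k+1} = s_{k-1} − q_k·s_k, t_{k+1} = t_{k-1} − q_k·t_k, so r_k = a·s_k + b·t_k at every step:
  q = 1: r = 12, s = 1 − 1·0 = 1, t = 0 − 1·1 = -1  (check: 281·1 + 269·(-1) = 12)
  q = 22: r = 5, s = 0 − 22·1 = -22, t = 1 − 22·(-1) = 23  (check: 281·(-22) + 269·23 = 5)
  q = 2: r = 2, s = 1 − 2·(-22) = 45, t = -1 − 2·23 = -47  (check: 281·45 + 269·(-47) = 2)
  q = 2: r = 1, s = -22 − 2·45 = -112, t = 23 − 2·(-47) = 117  (check: 281·(-112) + 269·117 = 1)
The row with r = 1 (the gcd) gives the Bezout coefficients s = -112, t = 117.
Result: 281 · (-112) + 269 · (117) = 1.

gcd(281, 269) = 1; s = -112, t = 117 (check: 281·(-112) + 269·117 = 1).


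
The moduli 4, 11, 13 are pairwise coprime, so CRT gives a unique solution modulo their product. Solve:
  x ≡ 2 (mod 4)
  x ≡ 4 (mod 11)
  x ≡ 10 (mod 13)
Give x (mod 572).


Moduli 4, 11, 13 are pairwise coprime; by CRT there is a unique solution modulo M = 4 · 11 · 13 = 572.
Solve pairwise, accumulating the modulus:
  Start with x ≡ 2 (mod 4).
  Combine with x ≡ 4 (mod 11): since gcd(4, 11) = 1, we get a unique residue mod 44.
    Write x = 2 + 4·t and substitute into x ≡ 4 (mod 11): 4·t ≡ 4 − 2 = 2 (mod 11).
    The inverse of 4 mod 11 is 3 (since 4·3 = 12 = 1·11 + 1), so t ≡ 3·2 = 6 ≡ 6 (mod 11).
    Then x = 2 + 4·6 = 26, valid modulo lcm(4, 11) = 44: x ≡ 26 (mod 44).
  Combine with x ≡ 10 (mod 13): since gcd(44, 13) = 1, we get a unique residue mod 572.
    Write x = 26 + 44·t and substitute into x ≡ 10 (mod 13): 44·t ≡ 10 − 26 = -16 (mod 13).
    Reduce coefficients mod 13: 5·t ≡ 10 (mod 13).
    The inverse of 5 mod 13 is 8 (since 5·8 = 40 = 3·13 + 1), so t ≡ 8·10 = 80 ≡ 2 (mod 13).
    Then x = 26 + 44·2 = 114, valid modulo lcm(44, 13) = 572: x ≡ 114 (mod 572).
Verify: 114 mod 4 = 2 ✓, 114 mod 11 = 4 ✓, 114 mod 13 = 10 ✓.

x ≡ 114 (mod 572).


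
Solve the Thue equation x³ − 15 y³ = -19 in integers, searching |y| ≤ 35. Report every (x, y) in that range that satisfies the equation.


The equation is x³ - 15y³ = -19. For fixed y, x³ = 15·y³ − 19, so a solution requires the RHS to be a perfect cube.
Strategy: iterate y from -35 to 35, compute RHS = 15·y³ − 19, and check whether it is a (positive or negative) perfect cube.
Check small values of y:
  y = 0: RHS = -19 is not a perfect cube.
  y = 1: RHS = -4 is not a perfect cube.
  y = -1: RHS = -34 is not a perfect cube.
  y = 2: RHS = 101 is not a perfect cube.
  y = -2: RHS = -139 is not a perfect cube.
  y = 3: RHS = 386 is not a perfect cube.
  y = -3: RHS = -424 is not a perfect cube.
Continuing the search up to |y| = 35 finds no solutions either.
No (x, y) in the scanned range satisfies the equation.

No integer solutions with |y| ≤ 35.


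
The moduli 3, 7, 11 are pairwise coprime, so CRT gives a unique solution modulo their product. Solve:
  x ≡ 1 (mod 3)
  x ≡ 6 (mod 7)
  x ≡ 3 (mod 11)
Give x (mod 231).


Moduli 3, 7, 11 are pairwise coprime; by CRT there is a unique solution modulo M = 3 · 7 · 11 = 231.
Solve pairwise, accumulating the modulus:
  Start with x ≡ 1 (mod 3).
  Combine with x ≡ 6 (mod 7): since gcd(3, 7) = 1, we get a unique residue mod 21.
    Write x = 1 + 3·t and substitute into x ≡ 6 (mod 7): 3·t ≡ 6 − 1 = 5 (mod 7).
    The inverse of 3 mod 7 is 5 (since 3·5 = 15 = 2·7 + 1), so t ≡ 5·5 = 25 ≡ 4 (mod 7).
    Then x = 1 + 3·4 = 13, valid modulo lcm(3, 7) = 21: x ≡ 13 (mod 21).
  Combine with x ≡ 3 (mod 11): since gcd(21, 11) = 1, we get a unique residue mod 231.
    Write x = 13 + 21·t and substitute into x ≡ 3 (mod 11): 21·t ≡ 3 − 13 = -10 (mod 11).
    Reduce coefficients mod 11: 10·t ≡ 1 (mod 11).
    The inverse of 10 mod 11 is 10 (since 10·10 = 100 = 9·11 + 1), so t ≡ 10·1 = 10 ≡ 10 (mod 11).
    Then x = 13 + 21·10 = 223, valid modulo lcm(21, 11) = 231: x ≡ 223 (mod 231).
Verify: 223 mod 3 = 1 ✓, 223 mod 7 = 6 ✓, 223 mod 11 = 3 ✓.

x ≡ 223 (mod 231).


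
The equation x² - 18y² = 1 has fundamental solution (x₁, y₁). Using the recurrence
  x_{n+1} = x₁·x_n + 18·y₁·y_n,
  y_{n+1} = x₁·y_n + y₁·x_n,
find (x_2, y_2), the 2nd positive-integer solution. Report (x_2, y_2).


Step 1: Find the fundamental solution (x₁, y₁) of x² - 18y² = 1.
  Expand √18 as a continued fraction. a₀ = ⌊√18⌋ = 4; iterate m_{k+1} = d_k·a_k − m_k, d_{k+1} = (18 − m_{k+1}²)/d_k, a_{k+1} = ⌊(a₀ + m_{k+1})/d_{k+1}⌋ (starting m₀ = 0, d₀ = 1), with convergents p_k = a_k·p_{k-1} + p_{k-2}, q_k = a_k·q_{k-1} + q_{k-2} (p₋₁ = 1, q₋₁ = 0):
  k = 0: a₀ = 4; p₀/q₀ = 4/1; p₀² − 18·q₀² = 16 − 18 = -2.
  k = 1: m = 4, d = 2, a = ⌊(4 + 4)/2⌋ = 4; p/q = (4·4 + 1)/(4·1 + 0) = 17/4; p² − 18·q² = 289 − 288 = 1.
  The first convergent with p² − 18·q² = 1 gives the fundamental solution (x₁, y₁) = (17, 4).
Step 2: Apply the recurrence (x_{n+1}, y_{n+1}) = (x₁x_n + 18y₁y_n, x₁y_n + y₁x_n) repeatedly.
  From (x_1, y_1) = (17, 4): x_2 = 17·17 + 18·4·4 = 577; y_2 = 17·4 + 4·17 = 136.
Step 3: Verify x_2² - 18·y_2² = 332929 - 332928 = 1 (should be 1). ✓

(x_1, y_1) = (17, 4); (x_2, y_2) = (577, 136).


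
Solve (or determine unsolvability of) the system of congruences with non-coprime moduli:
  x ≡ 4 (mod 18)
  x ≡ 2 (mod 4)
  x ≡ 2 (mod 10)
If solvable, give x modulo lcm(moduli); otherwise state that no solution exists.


Moduli 18, 4, 10 are not pairwise coprime, so CRT works modulo lcm(m_i) when all pairwise compatibility conditions hold.
Pairwise compatibility: gcd(m_i, m_j) must divide a_i - a_j for every pair.
Merge one congruence at a time:
  Start: x ≡ 4 (mod 18).
  Combine with x ≡ 2 (mod 4): gcd(18, 4) = 2; 2 - 4 = -2, which IS divisible by 2, so compatible.
    Write x = 4 + 18·t and substitute into x ≡ 2 (mod 4): 18·t ≡ 2 − 4 = -2 (mod 4).
    Divide the congruence (and modulus) by g = 2: 9·t ≡ -1 (mod 2).
    Reduce coefficients mod 2: 1·t ≡ 1 (mod 2).
    So t ≡ 1 (mod 2).
    Then x = 4 + 18·1 = 22, valid modulo lcm(18, 4) = 36: x ≡ 22 (mod 36).
  Combine with x ≡ 2 (mod 10): gcd(36, 10) = 2; 2 - 22 = -20, which IS divisible by 2, so compatible.
    Write x = 22 + 36·t and substitute into x ≡ 2 (mod 10): 36·t ≡ 2 − 22 = -20 (mod 10).
    Divide the congruence (and modulus) by g = 2: 18·t ≡ -10 (mod 5).
    Reduce coefficients mod 5: 3·t ≡ 0 (mod 5).
    The inverse of 3 mod 5 is 2 (since 3·2 = 6 = 1·5 + 1), so t ≡ 2·0 = 0 ≡ 0 (mod 5).
    Then x = 22 + 36·0 = 22, valid modulo lcm(36, 10) = 180: x ≡ 22 (mod 180).
Verify: 22 mod 18 = 4, 22 mod 4 = 2, 22 mod 10 = 2.

x ≡ 22 (mod 180).


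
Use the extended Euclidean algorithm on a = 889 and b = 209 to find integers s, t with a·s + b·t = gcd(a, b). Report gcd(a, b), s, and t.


Euclidean algorithm on (889, 209) — divide until remainder is 0:
  889 = 4 · 209 + 53
  209 = 3 · 53 + 50
  53 = 1 · 50 + 3
  50 = 16 · 3 + 2
  3 = 1 · 2 + 1
  2 = 2 · 1 + 0
gcd(889, 209) = 1.
Track Bezout coefficients alongside the remainders: start with r₀ = 889 = a·1 + b·0 (s = 1, t = 0) and r₁ = 209 = a·0 + b·1 (s = 0, t = 1); each new remainder r_{k+1} = r_{k-1} − q_k·r_k inherits s_{k+1} = s_{k-1} − q_k·s_k, t_{k+1} = t_{k-1} − q_k·t_k, so r_k = a·s_k + b·t_k at every step:
  q = 4: r = 53, s = 1 − 4·0 = 1, t = 0 − 4·1 = -4  (check: 889·1 + 209·(-4) = 53)
  q = 3: r = 50, s = 0 − 3·1 = -3, t = 1 − 3·(-4) = 13  (check: 889·(-3) + 209·13 = 50)
  q = 1: r = 3, s = 1 − 1·(-3) = 4, t = -4 − 1·13 = -17  (check: 889·4 + 209·(-17) = 3)
  q = 16: r = 2, s = -3 − 16·4 = -67, t = 13 − 16·(-17) = 285  (check: 889·(-67) + 209·285 = 2)
  q = 1: r = 1, s = 4 − 1·(-67) = 71, t = -17 − 1·285 = -302  (check: 889·71 + 209·(-302) = 1)
The row with r = 1 (the gcd) gives the Bezout coefficients s = 71, t = -302.
Result: 889 · (71) + 209 · (-302) = 1.

gcd(889, 209) = 1; s = 71, t = -302 (check: 889·71 + 209·(-302) = 1).


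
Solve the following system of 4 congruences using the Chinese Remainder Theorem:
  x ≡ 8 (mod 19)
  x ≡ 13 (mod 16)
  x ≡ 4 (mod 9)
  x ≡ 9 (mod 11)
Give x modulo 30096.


Product of moduli M = 19 · 16 · 9 · 11 = 30096.
Merge one congruence at a time:
  Start: x ≡ 8 (mod 19).
  Combine with x ≡ 13 (mod 16); new modulus lcm = 304.
    Write x = 8 + 19·t and substitute into x ≡ 13 (mod 16): 19·t ≡ 13 − 8 = 5 (mod 16).
    Reduce coefficients mod 16: 3·t ≡ 5 (mod 16).
    The inverse of 3 mod 16 is 11 (since 3·11 = 33 = 2·16 + 1), so t ≡ 11·5 = 55 ≡ 7 (mod 16).
    Then x = 8 + 19·7 = 141, valid modulo lcm(19, 16) = 304: x ≡ 141 (mod 304).
  Combine with x ≡ 4 (mod 9); new modulus lcm = 2736.
    Write x = 141 + 304·t and substitute into x ≡ 4 (mod 9): 304·t ≡ 4 − 141 = -137 (mod 9).
    Reduce coefficients mod 9: 7·t ≡ 7 (mod 9).
    The inverse of 7 mod 9 is 4 (since 7·4 = 28 = 3·9 + 1), so t ≡ 4·7 = 28 ≡ 1 (mod 9).
    Then x = 141 + 304·1 = 445, valid modulo lcm(304, 9) = 2736: x ≡ 445 (mod 2736).
  Combine with x ≡ 9 (mod 11); new modulus lcm = 30096.
    Write x = 445 + 2736·t and substitute into x ≡ 9 (mod 11): 2736·t ≡ 9 − 445 = -436 (mod 11).
    Reduce coefficients mod 11: 8·t ≡ 4 (mod 11).
    The inverse of 8 mod 11 is 7 (since 8·7 = 56 = 5·11 + 1), so t ≡ 7·4 = 28 ≡ 6 (mod 11).
    Then x = 445 + 2736·6 = 16861, valid modulo lcm(2736, 11) = 30096: x ≡ 16861 (mod 30096).
Verify against each original: 16861 mod 19 = 8, 16861 mod 16 = 13, 16861 mod 9 = 4, 16861 mod 11 = 9.

x ≡ 16861 (mod 30096).


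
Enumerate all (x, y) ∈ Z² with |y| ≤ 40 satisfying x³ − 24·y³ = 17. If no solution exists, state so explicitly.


The equation is x³ - 24y³ = 17. For fixed y, x³ = 24·y³ + 17, so a solution requires the RHS to be a perfect cube.
Strategy: iterate y from -40 to 40, compute RHS = 24·y³ + 17, and check whether it is a (positive or negative) perfect cube.
Check small values of y:
  y = 0: RHS = 17 is not a perfect cube.
  y = 1: RHS = 41 is not a perfect cube.
  y = -1: RHS = -7 is not a perfect cube.
  y = 2: RHS = 209 is not a perfect cube.
  y = -2: RHS = -175 is not a perfect cube.
  y = 3: RHS = 665 is not a perfect cube.
  y = -3: RHS = -631 is not a perfect cube.
Continuing the search up to |y| = 40 finds no solutions either.
No (x, y) in the scanned range satisfies the equation.

No integer solutions with |y| ≤ 40.


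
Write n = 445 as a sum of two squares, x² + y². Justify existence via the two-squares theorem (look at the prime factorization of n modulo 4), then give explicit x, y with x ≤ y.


Step 1: Factor n = 445 = 5 · 89.
Step 2: Check the mod-4 condition on each prime factor: 5 ≡ 1 (mod 4), exponent 1; 89 ≡ 1 (mod 4), exponent 1.
All primes ≡ 3 (mod 4) appear to even exponent (or don't appear), so by the two-squares theorem n IS expressible as a sum of two squares.
Step 3: Build a representation. Here n = 5 · 89 is a product of primes ≡ 1 (mod 4). Each prime p ≡ 1 (mod 4) is itself a sum of two squares; find a² by testing p − a² for a perfect square:
  5: 5 − 1² = 4 = 2² ⇒ 5 = 1² + 2².
  89: 89 − 1² = 88, 89 − 2² = 85, 89 − 3² = 80, 89 − 4² = 73, 89 − 5² = 64 = 8² ⇒ 89 = 5² + 8².
  Combine using the Brahmagupta–Fibonacci identity (a² + b²)(c² + d²) = (ac − bd)² + (ad + bc)² = (ac + bd)² + (ad − bc)²:
  5 · 89 = 445: from (1² + 2²)(5² + 8²), take (1·5 − 2·8, 1·8 + 2·5) = (5 − 16, 8 + 10) = (-11, 18); dropping signs (only squares matter) gives (11, 18); check 11² + 18² = 121 + 324 = 445 ✓.
Step 4: Order so x ≤ y and verify: 11² + 18² = 121 + 324 = 445 = n. ✓

n = 445 = 11² + 18² (one valid representation with x ≤ y).


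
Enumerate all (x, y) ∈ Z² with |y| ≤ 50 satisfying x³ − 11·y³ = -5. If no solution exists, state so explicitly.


The equation is x³ - 11y³ = -5. For fixed y, x³ = 11·y³ − 5, so a solution requires the RHS to be a perfect cube.
Strategy: iterate y from -50 to 50, compute RHS = 11·y³ − 5, and check whether it is a (positive or negative) perfect cube.
Check small values of y:
  y = 0: RHS = -5 is not a perfect cube.
  y = 1: RHS = 6 is not a perfect cube.
  y = -1: RHS = -16 is not a perfect cube.
  y = 2: RHS = 83 is not a perfect cube.
  y = -2: RHS = -93 is not a perfect cube.
  y = 3: RHS = 292 is not a perfect cube.
  y = -3: RHS = -302 is not a perfect cube.
Continuing the search up to |y| = 50 finds no solutions either.
No (x, y) in the scanned range satisfies the equation.

No integer solutions with |y| ≤ 50.


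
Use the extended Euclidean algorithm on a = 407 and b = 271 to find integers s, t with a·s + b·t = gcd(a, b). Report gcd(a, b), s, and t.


Euclidean algorithm on (407, 271) — divide until remainder is 0:
  407 = 1 · 271 + 136
  271 = 1 · 136 + 135
  136 = 1 · 135 + 1
  135 = 135 · 1 + 0
gcd(407, 271) = 1.
Track Bezout coefficients alongside the remainders: start with r₀ = 407 = a·1 + b·0 (s = 1, t = 0) and r₁ = 271 = a·0 + b·1 (s = 0, t = 1); each new remainder r_{k+1} = r_{k-1} − q_k·r_k inherits s_{k+1} = s_{k-1} − q_k·s_k, t_{k+1} = t_{k-1} − q_k·t_k, so r_k = a·s_k + b·t_k at every step:
  q = 1: r = 136, s = 1 − 1·0 = 1, t = 0 − 1·1 = -1  (check: 407·1 + 271·(-1) = 136)
  q = 1: r = 135, s = 0 − 1·1 = -1, t = 1 − 1·(-1) = 2  (check: 407·(-1) + 271·2 = 135)
  q = 1: r = 1, s = 1 − 1·(-1) = 2, t = -1 − 1·2 = -3  (check: 407·2 + 271·(-3) = 1)
The row with r = 1 (the gcd) gives the Bezout coefficients s = 2, t = -3.
Result: 407 · (2) + 271 · (-3) = 1.

gcd(407, 271) = 1; s = 2, t = -3 (check: 407·2 + 271·(-3) = 1).


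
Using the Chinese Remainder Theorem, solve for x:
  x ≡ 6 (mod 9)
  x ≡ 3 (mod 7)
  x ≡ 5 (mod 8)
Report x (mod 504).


Moduli 9, 7, 8 are pairwise coprime; by CRT there is a unique solution modulo M = 9 · 7 · 8 = 504.
Solve pairwise, accumulating the modulus:
  Start with x ≡ 6 (mod 9).
  Combine with x ≡ 3 (mod 7): since gcd(9, 7) = 1, we get a unique residue mod 63.
    Write x = 6 + 9·t and substitute into x ≡ 3 (mod 7): 9·t ≡ 3 − 6 = -3 (mod 7).
    Reduce coefficients mod 7: 2·t ≡ 4 (mod 7).
    The inverse of 2 mod 7 is 4 (since 2·4 = 8 = 1·7 + 1), so t ≡ 4·4 = 16 ≡ 2 (mod 7).
    Then x = 6 + 9·2 = 24, valid modulo lcm(9, 7) = 63: x ≡ 24 (mod 63).
  Combine with x ≡ 5 (mod 8): since gcd(63, 8) = 1, we get a unique residue mod 504.
    Write x = 24 + 63·t and substitute into x ≡ 5 (mod 8): 63·t ≡ 5 − 24 = -19 (mod 8).
    Reduce coefficients mod 8: 7·t ≡ 5 (mod 8).
    The inverse of 7 mod 8 is 7 (since 7·7 = 49 = 6·8 + 1), so t ≡ 7·5 = 35 ≡ 3 (mod 8).
    Then x = 24 + 63·3 = 213, valid modulo lcm(63, 8) = 504: x ≡ 213 (mod 504).
Verify: 213 mod 9 = 6 ✓, 213 mod 7 = 3 ✓, 213 mod 8 = 5 ✓.

x ≡ 213 (mod 504).


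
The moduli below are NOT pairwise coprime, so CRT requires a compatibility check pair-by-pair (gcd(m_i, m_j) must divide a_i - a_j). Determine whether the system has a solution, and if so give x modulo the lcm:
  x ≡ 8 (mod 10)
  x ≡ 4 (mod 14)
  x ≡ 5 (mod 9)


Moduli 10, 14, 9 are not pairwise coprime, so CRT works modulo lcm(m_i) when all pairwise compatibility conditions hold.
Pairwise compatibility: gcd(m_i, m_j) must divide a_i - a_j for every pair.
Merge one congruence at a time:
  Start: x ≡ 8 (mod 10).
  Combine with x ≡ 4 (mod 14): gcd(10, 14) = 2; 4 - 8 = -4, which IS divisible by 2, so compatible.
    Write x = 8 + 10·t and substitute into x ≡ 4 (mod 14): 10·t ≡ 4 − 8 = -4 (mod 14).
    Divide the congruence (and modulus) by g = 2: 5·t ≡ -2 (mod 7).
    Reduce coefficients mod 7: 5·t ≡ 5 (mod 7).
    The inverse of 5 mod 7 is 3 (since 5·3 = 15 = 2·7 + 1), so t ≡ 3·5 = 15 ≡ 1 (mod 7).
    Then x = 8 + 10·1 = 18, valid modulo lcm(10, 14) = 70: x ≡ 18 (mod 70).
  Combine with x ≡ 5 (mod 9): gcd(70, 9) = 1; 5 - 18 = -13, which IS divisible by 1, so compatible.
    Write x = 18 + 70·t and substitute into x ≡ 5 (mod 9): 70·t ≡ 5 − 18 = -13 (mod 9).
    Reduce coefficients mod 9: 7·t ≡ 5 (mod 9).
    The inverse of 7 mod 9 is 4 (since 7·4 = 28 = 3·9 + 1), so t ≡ 4·5 = 20 ≡ 2 (mod 9).
    Then x = 18 + 70·2 = 158, valid modulo lcm(70, 9) = 630: x ≡ 158 (mod 630).
Verify: 158 mod 10 = 8, 158 mod 14 = 4, 158 mod 9 = 5.

x ≡ 158 (mod 630).


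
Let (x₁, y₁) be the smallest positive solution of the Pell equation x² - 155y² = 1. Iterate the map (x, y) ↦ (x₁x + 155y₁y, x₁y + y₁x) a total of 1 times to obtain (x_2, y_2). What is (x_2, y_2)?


Step 1: Find the fundamental solution (x₁, y₁) of x² - 155y² = 1.
  Expand √155 as a continued fraction. a₀ = ⌊√155⌋ = 12; iterate m_{k+1} = d_k·a_k − m_k, d_{k+1} = (155 − m_{k+1}²)/d_k, a_{k+1} = ⌊(a₀ + m_{k+1})/d_{k+1}⌋ (starting m₀ = 0, d₀ = 1), with convergents p_k = a_k·p_{k-1} + p_{k-2}, q_k = a_k·q_{k-1} + q_{k-2} (p₋₁ = 1, q₋₁ = 0):
  k = 0: a₀ = 12; p₀/q₀ = 12/1; p₀² − 155·q₀² = 144 − 155 = -11.
  k = 1: m = 12, d = 11, a = ⌊(12 + 12)/11⌋ = 2; p/q = (2·12 + 1)/(2·1 + 0) = 25/2; p² − 155·q² = 625 − 620 = 5.
  k = 2: m = 10, d = 5, a = ⌊(12 + 10)/5⌋ = 4; p/q = (4·25 + 12)/(4·2 + 1) = 112/9; p² − 155·q² = 12544 − 12555 = -11.
  k = 3: m = 10, d = 11, a = ⌊(12 + 10)/11⌋ = 2; p/q = (2·112 + 25)/(2·9 + 2) = 249/20; p² − 155·q² = 62001 − 62000 = 1.
  The first convergent with p² − 155·q² = 1 gives the fundamental solution (x₁, y₁) = (249, 20).
Step 2: Apply the recurrence (x_{n+1}, y_{n+1}) = (x₁x_n + 155y₁y_n, x₁y_n + y₁x_n) repeatedly.
  From (x_1, y_1) = (249, 20): x_2 = 249·249 + 155·20·20 = 124001; y_2 = 249·20 + 20·249 = 9960.
Step 3: Verify x_2² - 155·y_2² = 15376248001 - 15376248000 = 1 (should be 1). ✓

(x_1, y_1) = (249, 20); (x_2, y_2) = (124001, 9960).


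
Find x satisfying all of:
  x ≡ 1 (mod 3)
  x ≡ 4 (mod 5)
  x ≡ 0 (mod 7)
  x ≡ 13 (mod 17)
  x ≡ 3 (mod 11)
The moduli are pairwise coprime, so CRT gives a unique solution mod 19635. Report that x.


Product of moduli M = 3 · 5 · 7 · 17 · 11 = 19635.
Merge one congruence at a time:
  Start: x ≡ 1 (mod 3).
  Combine with x ≡ 4 (mod 5); new modulus lcm = 15.
    Write x = 1 + 3·t and substitute into x ≡ 4 (mod 5): 3·t ≡ 4 − 1 = 3 (mod 5).
    The inverse of 3 mod 5 is 2 (since 3·2 = 6 = 1·5 + 1), so t ≡ 2·3 = 6 ≡ 1 (mod 5).
    Then x = 1 + 3·1 = 4, valid modulo lcm(3, 5) = 15: x ≡ 4 (mod 15).
  Combine with x ≡ 0 (mod 7); new modulus lcm = 105.
    Write x = 4 + 15·t and substitute into x ≡ 0 (mod 7): 15·t ≡ 0 − 4 = -4 (mod 7).
    Reduce coefficients mod 7: 1·t ≡ 3 (mod 7).
    So t ≡ 3 (mod 7).
    Then x = 4 + 15·3 = 49, valid modulo lcm(15, 7) = 105: x ≡ 49 (mod 105).
  Combine with x ≡ 13 (mod 17); new modulus lcm = 1785.
    Write x = 49 + 105·t and substitute into x ≡ 13 (mod 17): 105·t ≡ 13 − 49 = -36 (mod 17).
    Reduce coefficients mod 17: 3·t ≡ 15 (mod 17).
    The inverse of 3 mod 17 is 6 (since 3·6 = 18 = 1·17 + 1), so t ≡ 6·15 = 90 ≡ 5 (mod 17).
    Then x = 49 + 105·5 = 574, valid modulo lcm(105, 17) = 1785: x ≡ 574 (mod 1785).
  Combine with x ≡ 3 (mod 11); new modulus lcm = 19635.
    Write x = 574 + 1785·t and substitute into x ≡ 3 (mod 11): 1785·t ≡ 3 − 574 = -571 (mod 11).
    Reduce coefficients mod 11: 3·t ≡ 1 (mod 11).
    The inverse of 3 mod 11 is 4 (since 3·4 = 12 = 1·11 + 1), so t ≡ 4·1 = 4 ≡ 4 (mod 11).
    Then x = 574 + 1785·4 = 7714, valid modulo lcm(1785, 11) = 19635: x ≡ 7714 (mod 19635).
Verify against each original: 7714 mod 3 = 1, 7714 mod 5 = 4, 7714 mod 7 = 0, 7714 mod 17 = 13, 7714 mod 11 = 3.

x ≡ 7714 (mod 19635).


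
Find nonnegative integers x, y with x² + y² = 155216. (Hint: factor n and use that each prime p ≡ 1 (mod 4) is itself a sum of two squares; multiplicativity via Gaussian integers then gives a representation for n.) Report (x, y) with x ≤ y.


Step 1: Factor n = 155216 = 2^4 · 89 · 109.
Step 2: Check the mod-4 condition on each prime factor: 2 = 2 (special); 89 ≡ 1 (mod 4), exponent 1; 109 ≡ 1 (mod 4), exponent 1.
All primes ≡ 3 (mod 4) appear to even exponent (or don't appear), so by the two-squares theorem n IS expressible as a sum of two squares.
Step 3: Build a representation. Group n = k² · m with k = 4 and m = 89 · 109 = 9701 (a product of primes ≡ 1 (mod 4)); a representation of m scales to one of n via (k·x)² + (k·y)² = k²(x² + y²). Each prime p ≡ 1 (mod 4) is itself a sum of two squares; find a² by testing p − a² for a perfect square:
  89: 89 − 1² = 88, 89 − 2² = 85, 89 − 3² = 80, 89 − 4² = 73, 89 − 5² = 64 = 8² ⇒ 89 = 5² + 8².
  109: 109 − 1² = 108, 109 − 2² = 105, 109 − 3² = 100 = 10² ⇒ 109 = 3² + 10².
  Combine using the Brahmagupta–Fibonacci identity (a² + b²)(c² + d²) = (ac − bd)² + (ad + bc)² = (ac + bd)² + (ad − bc)²:
  89 · 109 = 9701: from (5² + 8²)(3² + 10²), take (5·3 − 8·10, 5·10 + 8·3) = (15 − 80, 50 + 24) = (-65, 74); dropping signs (only squares matter) gives (65, 74); check 65² + 74² = 4225 + 5476 = 9701 ✓.
  Scale by k = 4: (4·65, 4·74) = (260, 296).
Step 4: Order so x ≤ y and verify: 260² + 296² = 67600 + 87616 = 155216 = n. ✓

n = 155216 = 260² + 296² (one valid representation with x ≤ y).
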